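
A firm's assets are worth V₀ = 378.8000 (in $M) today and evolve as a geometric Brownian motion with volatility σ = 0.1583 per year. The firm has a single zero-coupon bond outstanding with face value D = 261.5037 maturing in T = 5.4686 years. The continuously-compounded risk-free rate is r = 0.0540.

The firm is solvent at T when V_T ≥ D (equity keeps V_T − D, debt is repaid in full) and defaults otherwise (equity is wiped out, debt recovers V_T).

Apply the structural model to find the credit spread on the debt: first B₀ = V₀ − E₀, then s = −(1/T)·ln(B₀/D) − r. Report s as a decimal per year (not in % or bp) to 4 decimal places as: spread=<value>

Equity is a call on the firm's assets struck at D = 261.5037:
d₁ = [ln(V₀/D) + (r + σ²/2)T] / (σ√T)
   = [ln(378.8000/261.5037) + (0.0540 + 0.5·0.1583²)·5.4686] / (0.1583·√5.4686)
   = [0.370560 + 0.363823] / 0.370185 = 1.983826
d₂ = d₁ − σ√T = 1.983826 − 0.370185 = 1.613641
N(d₁) = 0.976362,  N(d₂) = 0.946697,  e^(−rT) = 0.744305
E₀ = V₀·N(d₁) − D·e^(−rT)·N(d₂)
   = 378.8000·0.976362 − 261.5037·0.744305·0.946697 = 185.582315
B₀ = V₀ − E₀ = 378.8000 − 185.582315 = 193.217685
spread = −(1/T)·ln(B₀/D) − r = −(1/5.4686)·ln(193.217685/261.5037) − 0.0540 = 0.00133975

spread=0.0013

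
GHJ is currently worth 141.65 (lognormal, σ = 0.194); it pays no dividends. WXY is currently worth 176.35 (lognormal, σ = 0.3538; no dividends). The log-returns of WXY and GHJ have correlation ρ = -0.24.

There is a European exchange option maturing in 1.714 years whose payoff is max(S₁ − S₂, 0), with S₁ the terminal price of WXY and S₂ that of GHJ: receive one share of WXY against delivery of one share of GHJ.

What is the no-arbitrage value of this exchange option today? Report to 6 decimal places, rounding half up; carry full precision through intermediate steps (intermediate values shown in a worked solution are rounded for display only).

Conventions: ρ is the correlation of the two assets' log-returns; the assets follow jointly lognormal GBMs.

exchange price = 56.064111

σ_eff = √(σ₁² + σ₂² − 2ρσ₁σ₂) = √(0.3538² + 0.194² − 2·-0.24·0.3538·0.194) = 0.442444
d₁ = (ln(S₁/S₂) + (q₂ − q₁ + σ_eff²/2)T) / (σ_eff√T) = (ln(176.35/141.65) + (0.0 − 0.0 + 0.097878)·1.714) / 0.579246 = 0.667893
d₂ = d₁ − σ_eff√T = 0.667893 − 0.579246 = 0.088647
N(d₁) = 0.747899,  N(d₂) = 0.535319
V = S₁·e^{−q₁T}·N(d₁) − S₂·e^{−q₂T}·N(d₂) = 131.892000 − 75.827888 = 56.064111
Key observation: the rate r is irrelevant here: denominating values in GHJ turns the exchange into a ratio option on S₁/S₂, and discounting at r drops out.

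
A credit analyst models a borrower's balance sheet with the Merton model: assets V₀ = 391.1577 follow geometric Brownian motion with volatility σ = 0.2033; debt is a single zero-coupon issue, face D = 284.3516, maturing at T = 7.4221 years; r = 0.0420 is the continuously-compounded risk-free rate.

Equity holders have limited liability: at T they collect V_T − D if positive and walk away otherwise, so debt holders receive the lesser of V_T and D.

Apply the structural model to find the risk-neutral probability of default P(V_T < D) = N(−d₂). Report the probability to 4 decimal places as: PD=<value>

PD=0.1944

With assets at 391.1577 and a single debt payment of 284.3516 at 7.4221 years:
d₁ = [ln(V₀/D) + (r + σ²/2)T] / (σ√T)
   = [ln(391.1577/284.3516) + (0.0420 + 0.5·0.2033²)·7.4221] / (0.2033·√7.4221)
   = [0.318899 + 0.465109] / 0.553861 = 1.415533
d₂ = d₁ − σ√T = 1.415533 − 0.553861 = 0.861672
risk-neutral PD = N(−d₂) = N(-0.861672) = 0.194434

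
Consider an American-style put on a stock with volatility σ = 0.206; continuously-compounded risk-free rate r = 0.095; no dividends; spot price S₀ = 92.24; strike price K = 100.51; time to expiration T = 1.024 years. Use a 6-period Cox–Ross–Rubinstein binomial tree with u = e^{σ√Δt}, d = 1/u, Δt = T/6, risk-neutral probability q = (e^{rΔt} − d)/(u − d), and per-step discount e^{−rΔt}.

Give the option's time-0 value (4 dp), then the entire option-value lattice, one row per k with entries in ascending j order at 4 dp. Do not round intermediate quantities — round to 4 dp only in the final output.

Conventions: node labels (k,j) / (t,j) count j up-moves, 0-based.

params: Δt=0.17067 u=1.08883 d=0.91842 q=0.57466 e^(-rΔt)=0.98392
t_6 payoffs: 45.1543 34.8832 22.7063 8.2700 0.0000 0.0000 0.0000
k=5: node(5,0) S=60.2729 payoff=40.2371 vs cont=38.6207 → 40.2371 [stop]  node(5,1) S=71.4564 payoff=29.0536 vs cont=27.4372 → 29.0536 [stop]  node(5,2) S=84.7149 payoff=15.7951 vs cont=14.1786 → 15.7951 [stop]  node(5,3) S=100.4335 payoff=0.0765 vs cont=3.4610 → 3.4610 [wait]  node(5,4) S=119.0687 payoff=0.0000 vs cont=0.0000 → 0.0000 [wait]  node(5,5) S=141.1616 payoff=0.0000 vs cont=0.0000 → 0.0000 [wait]
k=4: node(4,0) S=65.6268 payoff=34.8832 vs cont=33.2667 → 34.8832 [stop]  node(4,1) S=77.8037 payoff=22.7063 vs cont=21.0898 → 22.7063 [stop]  node(4,2) S=92.2400 payoff=8.2700 vs cont=8.5672 → 8.5672 [wait]  node(4,3) S=109.3549 payoff=0.0000 vs cont=1.4485 → 1.4485 [wait]  node(4,4) S=129.6454 payoff=0.0000 vs cont=0.0000 → 0.0000 [wait]
k=3: node(3,0) S=71.4564 payoff=29.0536 vs cont=27.4372 → 29.0536 [stop]  node(3,1) S=84.7149 payoff=15.7951 vs cont=14.3467 → 15.7951 [stop]  node(3,2) S=100.4335 payoff=0.0765 vs cont=4.4044 → 4.4044 [wait]  node(3,3) S=119.0687 payoff=0.0000 vs cont=0.6062 → 0.6062 [wait]
k=2: node(2,0) S=77.8037 payoff=22.7063 vs cont=21.0898 → 22.7063 [stop]  node(2,1) S=92.2400 payoff=8.2700 vs cont=9.1006 → 9.1006 [wait]  node(2,2) S=109.3549 payoff=0.0000 vs cont=2.1860 → 2.1860 [wait]
k=1: node(1,0) S=84.7149 payoff=15.7951 vs cont=14.6483 → 15.7951 [stop]  node(1,1) S=100.4335 payoff=0.0765 vs cont=5.0446 → 5.0446 [wait]
k=0: node(0,0) S=92.2400 payoff=8.2700 vs cont=9.4626 → 9.4626 [wait]

price = 9.4626
tree:
9.4626
15.7951 5.0446
22.7063 9.1006 2.1860
29.0536 15.7951 4.4044 0.6062
34.8832 22.7063 8.5672 1.4485 0.0000
40.2371 29.0536 15.7951 3.4610 0.0000 0.0000
45.1543 34.8832 22.7063 8.2700 0.0000 0.0000 0.0000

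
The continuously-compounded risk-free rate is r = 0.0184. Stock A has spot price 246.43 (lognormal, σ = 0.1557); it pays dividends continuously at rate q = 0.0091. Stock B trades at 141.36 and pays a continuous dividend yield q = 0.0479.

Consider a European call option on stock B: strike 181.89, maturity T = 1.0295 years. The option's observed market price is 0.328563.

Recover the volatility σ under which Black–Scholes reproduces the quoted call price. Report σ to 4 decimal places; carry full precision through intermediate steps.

sigma = 0.1532

At σ = 0.1532 the Black–Scholes value reproduces the quote:
σ√T = 0.1532·√1.0295 = 0.155443
d₁ = (ln(S/K) + (r−q+σ²/2)T) / (σ√T) = (ln(141.36/181.89) + (0.0184−0.0479+0.1532²/2)·1.0295) / 0.155443 = (-0.252092 − 0.018289) / 0.155443 = -1.739421
d₂ = d₁ − σ√T = -1.739421 − 0.155443 = -1.894864
e^{−rT} = 0.981235
e^{−qT} = 0.951883
N(d₁) = 0.040980,  N(d₂) = 0.029055
V = S·e^{−qT}·N(d₁) − K·e^{−rT}·N(d₂) = 5.514250 − 5.185687 = 0.328563 (the quoted price), and the Black–Scholes price is strictly increasing in σ, so σ is unique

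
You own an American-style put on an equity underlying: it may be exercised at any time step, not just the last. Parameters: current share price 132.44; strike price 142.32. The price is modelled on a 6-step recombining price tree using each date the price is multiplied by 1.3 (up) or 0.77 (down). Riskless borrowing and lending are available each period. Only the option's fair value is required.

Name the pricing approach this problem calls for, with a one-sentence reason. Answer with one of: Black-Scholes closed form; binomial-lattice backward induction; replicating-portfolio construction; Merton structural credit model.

framework: binomial-lattice backward induction

Key observation: the defining feature is the embedded early-exercise option across 6 discrete dates on the spot-132.44 tree; pricing the strike-142.32 put means working backward with an exercise test at every node.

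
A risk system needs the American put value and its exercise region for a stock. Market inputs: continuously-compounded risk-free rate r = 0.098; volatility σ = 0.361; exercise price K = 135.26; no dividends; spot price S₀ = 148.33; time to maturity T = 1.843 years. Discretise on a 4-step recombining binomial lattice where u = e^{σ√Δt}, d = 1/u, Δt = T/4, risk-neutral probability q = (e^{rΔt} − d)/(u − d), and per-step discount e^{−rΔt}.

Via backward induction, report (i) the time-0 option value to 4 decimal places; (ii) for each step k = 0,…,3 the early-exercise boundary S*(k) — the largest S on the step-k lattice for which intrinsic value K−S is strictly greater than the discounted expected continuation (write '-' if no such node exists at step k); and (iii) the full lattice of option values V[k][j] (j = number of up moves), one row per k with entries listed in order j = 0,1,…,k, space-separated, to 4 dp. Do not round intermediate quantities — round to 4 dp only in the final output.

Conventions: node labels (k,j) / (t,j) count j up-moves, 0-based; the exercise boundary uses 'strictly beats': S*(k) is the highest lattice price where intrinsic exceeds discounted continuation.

Δt=0.46075  u=1.27767  d=0.78267  q=0.53235  discount=0.95585
step 4 (expiry): payoffs max(K−S,0) = 79.5994 44.3967 0.0000 0.0000 0.0000
step 3: (k=3,j=0): S=71.1162, K−S=64.1438, hold=58.1722 ⇒ V=64.1438 exercise | (k=3,j=1): S=116.0937, K−S=19.1663, hold=19.8453 ⇒ V=19.8453 continue | (k=3,j=2): S=189.5175, K−S=0.0000, hold=0.0000 ⇒ V=0.0000 continue | (k=3,j=3): S=309.3782, K−S=0.0000, hold=0.0000 ⇒ V=0.0000 continue  boundary S*=71.1162
step 2: (k=2,j=0): S=90.8633, K−S=44.3967, hold=38.7706 ⇒ V=44.3967 exercise | (k=2,j=1): S=148.3300, K−S=0.0000, hold=8.8709 ⇒ V=8.8709 continue | (k=2,j=2): S=242.1416, K−S=0.0000, hold=0.0000 ⇒ V=0.0000 continue  boundary S*=90.8633
step 1: (k=1,j=0): S=116.0937, K−S=19.1663, hold=24.3593 ⇒ V=24.3593 continue | (k=1,j=1): S=189.5175, K−S=0.0000, hold=3.9653 ⇒ V=3.9653 continue  boundary S*=-
step 0: (k=0,j=0): S=148.3300, K−S=0.0000, hold=12.9063 ⇒ V=12.9063 continue  boundary S*=-

price = 12.9063
boundary = - - 90.8633 71.1162
tree:
12.9063
24.3593 3.9653
44.3967 8.8709 0.0000
64.1438 19.8453 0.0000 0.0000
79.5994 44.3967 0.0000 0.0000 0.0000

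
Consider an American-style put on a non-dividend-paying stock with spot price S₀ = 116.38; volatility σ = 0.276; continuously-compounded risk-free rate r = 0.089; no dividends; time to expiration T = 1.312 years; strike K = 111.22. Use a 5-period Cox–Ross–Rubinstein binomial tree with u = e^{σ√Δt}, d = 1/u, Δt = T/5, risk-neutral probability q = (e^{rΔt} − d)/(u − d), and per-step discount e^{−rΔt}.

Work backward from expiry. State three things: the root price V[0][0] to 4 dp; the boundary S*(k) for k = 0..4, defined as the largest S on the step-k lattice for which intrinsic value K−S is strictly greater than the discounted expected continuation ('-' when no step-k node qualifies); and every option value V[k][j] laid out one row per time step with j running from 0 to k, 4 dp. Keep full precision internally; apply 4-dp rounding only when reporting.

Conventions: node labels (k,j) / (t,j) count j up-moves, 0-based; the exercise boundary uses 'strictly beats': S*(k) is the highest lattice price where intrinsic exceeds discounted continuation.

price = 8.0062
boundary = - - 87.7155 76.1510 87.7155
tree:
8.0062
13.9705 3.4319
23.5045 6.7090 0.8768
35.0690 12.7862 1.9856 0.0000
45.1089 23.5045 4.4968 0.0000 0.0000
53.8251 35.0690 10.1837 0.0000 0.0000 0.0000

Δt=0.26240, u=1.15186, d=0.86816, q=0.54800, disc=e^(-rΔt)=0.97692
k=5 terminal: V=max(K-S,0) → 53.8251 35.0690 10.1837 0.0000 0.0000 0.0000
k=4: j=0 S=66.1111 intr=45.1089 cont=42.5416 V=45.1089[EX]; j=1 S=87.7155 intr=23.5045 cont=20.9372 V=23.5045[EX]; j=2 S=116.3800 intr=0.0000 cont=4.4968 V=4.4968[hold]; j=3 S=154.4117 intr=0.0000 cont=0.0000 V=0.0000[hold]; j=4 S=204.8718 intr=0.0000 cont=0.0000 V=0.0000[hold]  S*(4)=87.7155
k=3: j=0 S=76.1510 intr=35.0690 cont=32.5017 V=35.0690[EX]; j=1 S=101.0363 intr=10.1837 cont=12.7862 V=12.7862[hold]; j=2 S=134.0539 intr=0.0000 cont=1.9856 V=1.9856[hold]; j=3 S=177.8612 intr=0.0000 cont=0.0000 V=0.0000[hold]  S*(3)=76.1510
k=2: j=0 S=87.7155 intr=23.5045 cont=22.3304 V=23.5045[EX]; j=1 S=116.3800 intr=0.0000 cont=6.7090 V=6.7090[hold]; j=2 S=154.4117 intr=0.0000 cont=0.8768 V=0.8768[hold]  S*(2)=87.7155
k=1: j=0 S=101.0363 intr=10.1837 cont=13.9705 V=13.9705[hold]; j=1 S=134.0539 intr=0.0000 cont=3.4319 V=3.4319[hold]  S*(1)=-
k=0: j=0 S=116.3800 intr=0.0000 cont=8.0062 V=8.0062[hold]  S*(0)=-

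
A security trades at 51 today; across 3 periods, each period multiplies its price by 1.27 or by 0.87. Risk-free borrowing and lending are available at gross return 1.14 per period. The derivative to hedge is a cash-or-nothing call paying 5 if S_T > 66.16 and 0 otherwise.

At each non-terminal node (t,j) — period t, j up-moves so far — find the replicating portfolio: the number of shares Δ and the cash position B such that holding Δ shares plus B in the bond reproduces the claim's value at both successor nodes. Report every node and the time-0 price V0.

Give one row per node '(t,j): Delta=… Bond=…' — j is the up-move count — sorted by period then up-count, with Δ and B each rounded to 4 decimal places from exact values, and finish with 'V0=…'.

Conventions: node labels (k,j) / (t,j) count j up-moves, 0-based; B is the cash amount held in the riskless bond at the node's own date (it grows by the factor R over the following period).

The replicating-portfolio and risk-neutral prices coincide; use p* = (1.14−0.87)/(1.27−0.87) = 0.6750 for the latter.
Terminal payoffs: V(3,0)=0.0000, V(3,1)=0.0000, V(3,2)=5.0000, V(3,3)=5.0000
Node (2,0) S=38.6019: V=(p*·0.0000+(1−p*)·0.0000)/1.14=0.0000; Δ=(0.0000−0.0000)/(49.0244−33.5837)=0.0000; B=V−Δ·S=0.0000
Node (2,1) S=56.3499: V=(p*·5.0000+(1−p*)·0.0000)/1.14=2.9605; Δ=(5.0000−0.0000)/(71.5644−49.0244)=0.2218; B=V−Δ·S=-9.5395
Node (2,2) S=82.2579: V=(p*·5.0000+(1−p*)·5.0000)/1.14=4.3860; Δ=(5.0000−5.0000)/(104.4675−71.5644)=0.0000; B=V−Δ·S=4.3860
Node (1,0) S=44.3700: V=(p*·2.9605+(1−p*)·0.0000)/1.14=1.7529; Δ=(2.9605−0.0000)/(56.3499−38.6019)=0.1668; B=V−Δ·S=-5.6484
Node (1,1) S=64.7700: V=(p*·4.3860+(1−p*)·2.9605)/1.14=3.4410; Δ=(4.3860−2.9605)/(82.2579−56.3499)=0.0550; B=V−Δ·S=-0.1226
Node (0,0) S=51.0000: V=(p*·3.4410+(1−p*)·1.7529)/1.14=2.5372; Δ=(3.4410−1.7529)/(64.7700−44.3700)=0.0827; B=V−Δ·S=-1.6829
Check: Δ(0,0)·S0 + B(0,0) = 2.5372 = V0.

(0,0): Delta=0.0827 Bond=-1.6829
(1,0): Delta=0.1668 Bond=-5.6484
(1,1): Delta=0.0550 Bond=-0.1226
(2,0): Delta=0.0000 Bond=0.0000
(2,1): Delta=0.2218 Bond=-9.5395
(2,2): Delta=0.0000 Bond=4.3860
V0=2.5372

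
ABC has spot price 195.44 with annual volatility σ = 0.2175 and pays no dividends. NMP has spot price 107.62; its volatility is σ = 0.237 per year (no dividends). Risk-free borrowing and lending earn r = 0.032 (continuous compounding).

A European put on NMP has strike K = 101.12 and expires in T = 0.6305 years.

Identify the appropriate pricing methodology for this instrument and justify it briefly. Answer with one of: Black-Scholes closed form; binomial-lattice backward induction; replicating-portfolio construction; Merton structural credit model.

Key observation: the instrument is a plain European put (strike 101.12) on a lognormal asset; the exact continuous-time formula applies directly.

framework: Black-Scholes closed form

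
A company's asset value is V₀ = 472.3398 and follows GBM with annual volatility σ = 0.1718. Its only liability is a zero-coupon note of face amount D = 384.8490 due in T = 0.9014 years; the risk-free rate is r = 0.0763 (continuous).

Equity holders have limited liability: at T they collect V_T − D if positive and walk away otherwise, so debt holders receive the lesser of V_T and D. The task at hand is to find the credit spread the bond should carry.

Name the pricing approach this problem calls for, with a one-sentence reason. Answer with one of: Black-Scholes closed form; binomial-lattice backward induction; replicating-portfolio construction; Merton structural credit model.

Key observation: with the firm-asset dynamics (V₀ = 472.3398) and a single zero-coupon liability of face 384.8490 given, debt value, spread, and default probability all derive from the option view of the balance sheet.

framework: Merton structural credit model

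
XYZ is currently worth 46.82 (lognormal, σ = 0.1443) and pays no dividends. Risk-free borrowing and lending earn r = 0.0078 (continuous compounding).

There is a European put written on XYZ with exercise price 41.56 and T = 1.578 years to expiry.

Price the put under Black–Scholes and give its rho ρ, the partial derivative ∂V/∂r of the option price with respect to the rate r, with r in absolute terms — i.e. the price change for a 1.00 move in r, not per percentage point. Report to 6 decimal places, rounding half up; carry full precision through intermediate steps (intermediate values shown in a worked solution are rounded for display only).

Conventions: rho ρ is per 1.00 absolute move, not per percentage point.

σ√T = 0.1443·√1.578 = 0.181267
d₁ = (ln(S/K) + (r+σ²/2)T) / (σ√T) = (ln(46.82/41.56) + (0.0078+0.1443²/2)·1.578) / 0.181267 = (0.119172 + 0.028737) / 0.181267 = 0.815975
d₂ = d₁ − σ√T = 0.815975 − 0.181267 = 0.634707
e^{−rT} = 0.987767
N(−d₁) = 0.207257,  N(−d₂) = 0.262810
Put price V = K·e^{−rT}·N(−d₂) − S·N(−d₁) = 10.788759 − 9.703788 = 1.084971
ρ = −K·T·e^{−rT}·N(−d₂) = -17.024661

price = 1.084971
ρ = -17.024661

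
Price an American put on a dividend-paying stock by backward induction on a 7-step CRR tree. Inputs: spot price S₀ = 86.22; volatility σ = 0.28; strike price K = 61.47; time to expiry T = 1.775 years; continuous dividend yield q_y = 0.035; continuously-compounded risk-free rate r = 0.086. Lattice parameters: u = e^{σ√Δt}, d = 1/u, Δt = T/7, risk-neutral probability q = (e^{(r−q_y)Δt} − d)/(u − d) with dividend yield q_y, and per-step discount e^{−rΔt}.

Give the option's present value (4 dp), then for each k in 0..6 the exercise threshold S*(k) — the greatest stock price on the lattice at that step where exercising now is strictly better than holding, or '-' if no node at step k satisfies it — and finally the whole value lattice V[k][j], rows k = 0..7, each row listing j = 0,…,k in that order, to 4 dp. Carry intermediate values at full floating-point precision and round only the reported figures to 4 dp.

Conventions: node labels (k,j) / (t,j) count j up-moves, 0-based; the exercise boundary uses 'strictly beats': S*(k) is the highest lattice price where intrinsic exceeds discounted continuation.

Δt=0.25357  u=1.15142  d=0.86849  q=0.51081  discount=0.97843
step 7 (expiry): payoffs max(K−S,0) = 29.3356 18.8672 4.9885 0.0000 0.0000 0.0000 0.0000 0.0000
step 6: (k=6,j=0): S=37.0002, K−S=24.4698, hold=23.4707 ⇒ V=24.4698 exercise | (k=6,j=1): S=49.0537, K−S=12.4163, hold=11.5237 ⇒ V=12.4163 exercise | (k=6,j=2): S=65.0339, K−S=0.0000, hold=2.3877 ⇒ V=2.3877 continue | (k=6,j=3): S=86.2200, K−S=0.0000, hold=0.0000 ⇒ V=0.0000 continue | (k=6,j=4): S=114.3078, K−S=0.0000, hold=0.0000 ⇒ V=0.0000 continue | (k=6,j=5): S=151.5458, K−S=0.0000, hold=0.0000 ⇒ V=0.0000 continue | (k=6,j=6): S=200.9148, K−S=0.0000, hold=0.0000 ⇒ V=0.0000 continue  boundary S*=49.0537
step 5: (k=5,j=0): S=42.6028, K−S=18.8672, hold=17.9177 ⇒ V=18.8672 exercise | (k=5,j=1): S=56.4815, K−S=4.9885, hold=7.1362 ⇒ V=7.1362 continue | (k=5,j=2): S=74.8814, K−S=0.0000, hold=1.1428 ⇒ V=1.1428 continue | (k=5,j=3): S=99.2755, K−S=0.0000, hold=0.0000 ⇒ V=0.0000 continue | (k=5,j=4): S=131.6164, K−S=0.0000, hold=0.0000 ⇒ V=0.0000 continue | (k=5,j=5): S=174.4930, K−S=0.0000, hold=0.0000 ⇒ V=0.0000 continue  boundary S*=42.6028
step 4: (k=4,j=0): S=49.0537, K−S=12.4163, hold=12.5971 ⇒ V=12.5971 continue | (k=4,j=1): S=65.0339, K−S=0.0000, hold=3.9868 ⇒ V=3.9868 continue | (k=4,j=2): S=86.2200, K−S=0.0000, hold=0.5470 ⇒ V=0.5470 continue | (k=4,j=3): S=114.3078, K−S=0.0000, hold=0.0000 ⇒ V=0.0000 continue | (k=4,j=4): S=151.5458, K−S=0.0000, hold=0.0000 ⇒ V=0.0000 continue  boundary S*=-
step 3: (k=3,j=0): S=56.4815, K−S=4.9885, hold=8.0220 ⇒ V=8.0220 continue | (k=3,j=1): S=74.8814, K−S=0.0000, hold=2.1816 ⇒ V=2.1816 continue | (k=3,j=2): S=99.2755, K−S=0.0000, hold=0.2618 ⇒ V=0.2618 continue | (k=3,j=3): S=131.6164, K−S=0.0000, hold=0.0000 ⇒ V=0.0000 continue  boundary S*=-
step 2: (k=2,j=0): S=65.0339, K−S=0.0000, hold=4.9299 ⇒ V=4.9299 continue | (k=2,j=1): S=86.2200, K−S=0.0000, hold=1.1750 ⇒ V=1.1750 continue | (k=2,j=2): S=114.3078, K−S=0.0000, hold=0.1253 ⇒ V=0.1253 continue  boundary S*=-
step 1: (k=1,j=0): S=74.8814, K−S=0.0000, hold=2.9469 ⇒ V=2.9469 continue | (k=1,j=1): S=99.2755, K−S=0.0000, hold=0.6250 ⇒ V=0.6250 continue  boundary S*=-
step 0: (k=0,j=0): S=86.2200, K−S=0.0000, hold=1.7229 ⇒ V=1.7229 continue  boundary S*=-

price = 1.7229
boundary = - - - - - 42.6028 49.0537
tree:
1.7229
2.9469 0.6250
4.9299 1.1750 0.1253
8.0220 2.1816 0.2618 0.0000
12.5971 3.9868 0.5470 0.0000 0.0000
18.8672 7.1362 1.1428 0.0000 0.0000 0.0000
24.4698 12.4163 2.3877 0.0000 0.0000 0.0000 0.0000
29.3356 18.8672 4.9885 0.0000 0.0000 0.0000 0.0000 0.0000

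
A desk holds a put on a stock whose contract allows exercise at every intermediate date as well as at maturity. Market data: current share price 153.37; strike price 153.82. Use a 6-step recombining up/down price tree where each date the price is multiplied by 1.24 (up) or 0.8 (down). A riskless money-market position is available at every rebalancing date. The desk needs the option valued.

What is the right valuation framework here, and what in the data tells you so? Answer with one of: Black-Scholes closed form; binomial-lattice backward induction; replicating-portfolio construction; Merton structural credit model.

framework: binomial-lattice backward induction

Key observation: the put (strike 153.82 on spot 153.37) is American-style on a 6-step discrete price model, so the early-exercise decision at every node requires stepwise backward valuation — a closed form cannot price the exercise right.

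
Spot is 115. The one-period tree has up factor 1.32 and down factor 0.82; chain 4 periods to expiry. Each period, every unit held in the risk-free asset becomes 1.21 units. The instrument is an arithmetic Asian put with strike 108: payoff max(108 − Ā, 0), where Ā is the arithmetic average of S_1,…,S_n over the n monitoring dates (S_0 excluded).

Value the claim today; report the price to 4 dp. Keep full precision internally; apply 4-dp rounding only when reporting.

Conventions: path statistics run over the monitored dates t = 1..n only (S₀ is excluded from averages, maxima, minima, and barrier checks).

With p* = (R−d)/(u−d) = 0.7800, sum probability × payoff across the paths and divide by R^4.
Enumerate all 2^4 = 16 price paths (U = up ×1.32, D = down ×0.82); each path with k up-moves has probability p*^k·(1−p*)^(4−k).
DDDD: Ā=71.7568, payoff=36.2432, prob=0.002343
UDDD: Ā=115.5110, payoff=0.0000, prob=0.008305
DUDD: Ā=101.1360, payoff=6.8640, prob=0.008305
UUDD: Ā=162.8043, payoff=0.0000, prob=0.029447
DDUD: Ā=89.3485, payoff=18.6515, prob=0.008305
UDUD: Ā=143.8293, payoff=0.0000, prob=0.029447
DUUD: Ā=129.4543, payoff=0.0000, prob=0.029447
UUUD: Ā=208.3898, payoff=0.0000, prob=0.104401
DDDU: Ā=79.6827, payoff=28.3173, prob=0.008305
UDDU: Ā=128.2698, payoff=0.0000, prob=0.029447
DUDU: Ā=113.8948, payoff=0.0000, prob=0.029447
UUDU: Ā=183.3428, payoff=0.0000, prob=0.104401
DDUU: Ā=102.1073, payoff=5.8927, prob=0.029447
UDUU: Ā=164.3678, payoff=0.0000, prob=0.104401
DUUU: Ā=149.9928, payoff=0.0000, prob=0.104401
UUUU: Ā=241.4519, payoff=0.0000, prob=0.370151
Price = Σ prob·payoff / R^4 = 0.705527 / 2.143589 = 0.3291

price = 0.3291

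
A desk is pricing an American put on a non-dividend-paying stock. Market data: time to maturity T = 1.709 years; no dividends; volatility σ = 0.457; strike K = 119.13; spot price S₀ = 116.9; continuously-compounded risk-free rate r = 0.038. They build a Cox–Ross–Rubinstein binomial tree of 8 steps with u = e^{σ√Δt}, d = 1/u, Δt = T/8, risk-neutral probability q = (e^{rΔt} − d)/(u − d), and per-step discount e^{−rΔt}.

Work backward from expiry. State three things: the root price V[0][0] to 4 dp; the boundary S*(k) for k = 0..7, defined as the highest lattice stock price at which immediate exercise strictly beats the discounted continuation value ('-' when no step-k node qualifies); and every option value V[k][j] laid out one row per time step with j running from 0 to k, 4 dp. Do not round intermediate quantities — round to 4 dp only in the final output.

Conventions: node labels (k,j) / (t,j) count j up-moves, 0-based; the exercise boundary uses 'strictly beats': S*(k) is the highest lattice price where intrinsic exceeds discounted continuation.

price = 24.9850
boundary = - - - 62.0319 50.2206 62.0319 76.6211 94.6414
tree:
24.9850
34.0089 15.1032
44.8626 22.1926 7.2608
57.0981 31.6560 11.7596 2.2435
68.9094 43.5145 18.6496 4.0869 0.1748
78.4718 57.0981 28.7427 7.4346 0.3304 0.0000
86.2134 68.9094 42.5089 13.5041 0.6244 0.0000 0.0000
92.4809 78.4718 57.0981 24.4886 1.1800 0.0000 0.0000 0.0000
97.5551 86.2134 68.9094 42.5089 2.2300 0.0000 0.0000 0.0000 0.0000

params: Δt=0.21363 u=1.23519 d=0.80959 q=0.46654 e^(-rΔt)=0.99192
t_8 payoffs: 97.5551 86.2134 68.9094 42.5089 2.2300 0.0000 0.0000 0.0000 0.0000
t_7: node(7,0) S=26.6491 payoff=92.4809 vs cont=91.5178 → 92.4809 [stop]  node(7,1) S=40.6582 payoff=78.4718 vs cont=77.5086 → 78.4718 [stop]  node(7,2) S=62.0319 payoff=57.0981 vs cont=56.1350 → 57.0981 [stop]  node(7,3) S=94.6414 payoff=24.4886 vs cont=23.5254 → 24.4886 [stop]  node(7,4) S=144.3935 payoff=0.0000 vs cont=1.1800 → 1.1800 [wait]  node(7,5) S=220.2998 payoff=0.0000 vs cont=0.0000 → 0.0000 [wait]  node(7,6) S=336.1093 payoff=0.0000 vs cont=0.0000 → 0.0000 [wait]  node(7,7) S=512.7987 payoff=0.0000 vs cont=0.0000 → 0.0000 [wait]  ⇒ S*(7)=94.6414
t_6: node(6,0) S=32.9166 payoff=86.2134 vs cont=85.2502 → 86.2134 [stop]  node(6,1) S=50.2206 payoff=68.9094 vs cont=67.9463 → 68.9094 [stop]  node(6,2) S=76.6211 payoff=42.5089 vs cont=41.5458 → 42.5089 [stop]  node(6,3) S=116.9000 payoff=2.2300 vs cont=13.5041 → 13.5041 [wait]  node(6,4) S=178.3532 payoff=0.0000 vs cont=0.6244 → 0.6244 [wait]  node(6,5) S=272.1118 payoff=0.0000 vs cont=0.0000 → 0.0000 [wait]  node(6,6) S=415.1583 payoff=0.0000 vs cont=0.0000 → 0.0000 [wait]  ⇒ S*(6)=76.6211
t_5: node(5,0) S=40.6582 payoff=78.4718 vs cont=77.5086 → 78.4718 [stop]  node(5,1) S=62.0319 payoff=57.0981 vs cont=56.1350 → 57.0981 [stop]  node(5,2) S=94.6414 payoff=24.4886 vs cont=28.7427 → 28.7427 [wait]  node(5,3) S=144.3935 payoff=0.0000 vs cont=7.4346 → 7.4346 [wait]  node(5,4) S=220.2998 payoff=0.0000 vs cont=0.3304 → 0.3304 [wait]  node(5,5) S=336.1093 payoff=0.0000 vs cont=0.0000 → 0.0000 [wait]  ⇒ S*(5)=62.0319
t_4: node(4,0) S=50.2206 payoff=68.9094 vs cont=67.9463 → 68.9094 [stop]  node(4,1) S=76.6211 payoff=42.5089 vs cont=43.5145 → 43.5145 [wait]  node(4,2) S=116.9000 payoff=2.2300 vs cont=18.6496 → 18.6496 [wait]  node(4,3) S=178.3532 payoff=0.0000 vs cont=4.0869 → 4.0869 [wait]  node(4,4) S=272.1118 payoff=0.0000 vs cont=0.1748 → 0.1748 [wait]  ⇒ S*(4)=50.2206
t_3: node(3,0) S=62.0319 payoff=57.0981 vs cont=56.6003 → 57.0981 [stop]  node(3,1) S=94.6414 payoff=24.4886 vs cont=31.6560 → 31.6560 [wait]  node(3,2) S=144.3935 payoff=0.0000 vs cont=11.7596 → 11.7596 [wait]  node(3,3) S=220.2998 payoff=0.0000 vs cont=2.2435 → 2.2435 [wait]  ⇒ S*(3)=62.0319
t_2: node(2,0) S=76.6211 payoff=42.5089 vs cont=44.8626 → 44.8626 [wait]  node(2,1) S=116.9000 payoff=2.2300 vs cont=22.1926 → 22.1926 [wait]  node(2,2) S=178.3532 payoff=0.0000 vs cont=7.2608 → 7.2608 [wait]  ⇒ S*(2)=-
t_1: node(1,0) S=94.6414 payoff=24.4886 vs cont=34.0089 → 34.0089 [wait]  node(1,1) S=144.3935 payoff=0.0000 vs cont=15.1032 → 15.1032 [wait]  ⇒ S*(1)=-
t_0: node(0,0) S=116.9000 payoff=2.2300 vs cont=24.9850 → 24.9850 [wait]  ⇒ S*(0)=-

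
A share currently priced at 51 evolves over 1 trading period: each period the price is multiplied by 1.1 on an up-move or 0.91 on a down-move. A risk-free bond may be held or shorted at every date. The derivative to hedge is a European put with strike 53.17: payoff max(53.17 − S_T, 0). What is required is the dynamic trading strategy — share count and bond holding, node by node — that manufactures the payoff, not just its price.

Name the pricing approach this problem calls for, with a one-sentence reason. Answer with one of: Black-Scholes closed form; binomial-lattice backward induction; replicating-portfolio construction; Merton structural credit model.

framework: replicating-portfolio construction

Key observation: the deliverable is the dynamic trading strategy on the 1-step tree (spot 51, moves 1.1 and 0.91), so the valuation must go through the node-by-node replicating-portfolio solve.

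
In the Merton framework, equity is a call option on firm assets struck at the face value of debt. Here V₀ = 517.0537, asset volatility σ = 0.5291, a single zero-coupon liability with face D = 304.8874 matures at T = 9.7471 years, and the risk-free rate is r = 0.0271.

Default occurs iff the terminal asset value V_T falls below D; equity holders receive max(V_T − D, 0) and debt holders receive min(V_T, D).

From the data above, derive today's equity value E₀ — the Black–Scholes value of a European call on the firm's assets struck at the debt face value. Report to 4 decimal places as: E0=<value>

E0=382.1470

Work the structural quantities from V₀ = 517.0537 against face 304.8874:
d₁ = [ln(V₀/D) + (r + σ²/2)T] / (σ√T)
   = [ln(517.0537/304.8874) + (0.0271 + 0.5·0.5291²)·9.7471] / (0.5291·√9.7471)
   = [0.528204 + 1.628481] / 1.651869 = 1.305604
d₂ = d₁ − σ√T = 1.305604 − 1.651869 = -0.346265
N(d₁) = 0.904156,  N(d₂) = 0.364572,  e^(−rT) = 0.767861
E₀ = V₀·N(d₁) − D·e^(−rT)·N(d₂)
   = 517.0537·0.904156 − 304.8874·0.767861·0.364572 = 382.147023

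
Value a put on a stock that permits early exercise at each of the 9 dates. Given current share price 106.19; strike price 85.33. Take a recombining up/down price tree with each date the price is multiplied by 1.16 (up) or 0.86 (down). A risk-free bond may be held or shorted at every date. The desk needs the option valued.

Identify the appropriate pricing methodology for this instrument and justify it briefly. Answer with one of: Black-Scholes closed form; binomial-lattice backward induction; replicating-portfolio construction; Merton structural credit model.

framework: binomial-lattice backward induction

Key observation: early exercise of the strike-85.33 put must be checked at each of the 9 dates (spot 106.19), which forces a node-by-node comparison of intrinsic and continuation value backward from expiry.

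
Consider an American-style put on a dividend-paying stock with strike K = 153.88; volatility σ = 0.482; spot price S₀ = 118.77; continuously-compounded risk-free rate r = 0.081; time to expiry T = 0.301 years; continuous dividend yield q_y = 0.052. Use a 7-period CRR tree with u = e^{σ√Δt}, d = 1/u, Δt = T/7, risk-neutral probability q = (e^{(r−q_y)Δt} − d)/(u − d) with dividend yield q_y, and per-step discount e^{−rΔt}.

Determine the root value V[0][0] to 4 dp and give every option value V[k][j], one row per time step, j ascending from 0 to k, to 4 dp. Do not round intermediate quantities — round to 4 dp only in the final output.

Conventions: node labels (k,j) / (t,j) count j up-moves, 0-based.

price = 37.1794
tree:
37.1794
46.6603 27.2299
56.6296 36.2532 17.7013
65.8797 46.4070 25.5717 9.3465
74.2501 56.6296 35.3837 15.1812 3.1253
81.8242 65.8797 46.4070 23.7587 6.0459 0.0000
88.6779 74.2501 56.6296 35.1100 11.6958 0.0000 0.0000
94.8798 81.8242 65.8797 46.4070 22.6255 0.0000 0.0000 0.0000

params: Δt=0.04300 u=1.10512 d=0.90488 q=0.48127 e^(-rΔt)=0.99652
t_7 payoffs: 94.8798 81.8242 65.8797 46.4070 22.6255 0.0000 0.0000 0.0000
k=6: node(6,0) S=65.2021 payoff=88.6779 vs cont=88.2885 → 88.6779 [stop]  node(6,1) S=79.6299 payoff=74.2501 vs cont=73.8929 → 74.2501 [stop]  node(6,2) S=97.2504 payoff=56.6296 vs cont=56.3117 → 56.6296 [stop]  node(6,3) S=118.7700 payoff=35.1100 vs cont=34.8402 → 35.1100 [stop]  node(6,4) S=145.0514 payoff=8.8286 vs cont=11.6958 → 11.6958 [wait]  node(6,5) S=177.1483 payoff=0.0000 vs cont=0.0000 → 0.0000 [wait]  node(6,6) S=216.3477 payoff=0.0000 vs cont=0.0000 → 0.0000 [wait]
k=5: node(5,0) S=72.0558 payoff=81.8242 vs cont=81.4501 → 81.8242 [stop]  node(5,1) S=88.0003 payoff=65.8797 vs cont=65.5412 → 65.8797 [stop]  node(5,2) S=107.4730 payoff=46.4070 vs cont=46.1121 → 46.4070 [stop]  node(5,3) S=131.2545 payoff=22.6255 vs cont=23.7587 → 23.7587 [wait]  node(5,4) S=160.2985 payoff=0.0000 vs cont=6.0459 → 6.0459 [wait]  node(5,5) S=195.7693 payoff=0.0000 vs cont=0.0000 → 0.0000 [wait]
k=4: node(4,0) S=79.6299 payoff=74.2501 vs cont=73.8929 → 74.2501 [stop]  node(4,1) S=97.2504 payoff=56.6296 vs cont=56.3117 → 56.6296 [stop]  node(4,2) S=118.7700 payoff=35.1100 vs cont=35.3837 → 35.3837 [wait]  node(4,3) S=145.0514 payoff=8.8286 vs cont=15.1812 → 15.1812 [wait]  node(4,4) S=177.1483 payoff=0.0000 vs cont=3.1253 → 3.1253 [wait]
k=3: node(3,0) S=88.0003 payoff=65.8797 vs cont=65.5412 → 65.8797 [stop]  node(3,1) S=107.4730 payoff=46.4070 vs cont=46.2433 → 46.4070 [stop]  node(3,2) S=131.2545 payoff=22.6255 vs cont=25.5717 → 25.5717 [wait]  node(3,3) S=160.2985 payoff=0.0000 vs cont=9.3465 → 9.3465 [wait]
k=2: node(2,0) S=97.2504 payoff=56.6296 vs cont=56.3117 → 56.6296 [stop]  node(2,1) S=118.7700 payoff=35.1100 vs cont=36.2532 → 36.2532 [wait]  node(2,2) S=145.0514 payoff=8.8286 vs cont=17.7013 → 17.7013 [wait]
k=1: node(1,0) S=107.4730 payoff=46.4070 vs cont=46.6603 → 46.6603 [wait]  node(1,1) S=131.2545 payoff=22.6255 vs cont=27.2299 → 27.2299 [wait]
k=0: node(0,0) S=118.7700 payoff=35.1100 vs cont=37.1794 → 37.1794 [wait]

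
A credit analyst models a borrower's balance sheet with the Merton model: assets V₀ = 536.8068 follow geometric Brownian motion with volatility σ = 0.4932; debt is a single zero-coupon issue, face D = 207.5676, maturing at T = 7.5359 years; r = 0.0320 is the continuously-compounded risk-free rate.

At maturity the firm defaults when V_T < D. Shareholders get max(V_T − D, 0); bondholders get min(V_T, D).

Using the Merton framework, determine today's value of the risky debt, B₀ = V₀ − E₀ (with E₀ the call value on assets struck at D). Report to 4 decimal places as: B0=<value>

B0=126.7352

Equity is a call on the firm's assets struck at D = 207.5676:
d₁ = [ln(V₀/D) + (r + σ²/2)T] / (σ√T)
   = [ln(536.8068/207.5676) + (0.0320 + 0.5·0.4932²)·7.5359] / (0.4932·√7.5359)
   = [0.950181 + 1.157688] / 1.353913 = 1.556873
d₂ = d₁ − σ√T = 1.556873 − 1.353913 = 0.202960
N(d₁) = 0.940250,  N(d₂) = 0.580417,  e^(−rT) = 0.785725
E₀ = V₀·N(d₁) − D·e^(−rT)·N(d₂)
   = 536.8068·0.940250 − 207.5676·0.785725·0.580417 = 410.071637
B₀ = V₀ − E₀ = 536.8068 − 410.071637 = 126.735163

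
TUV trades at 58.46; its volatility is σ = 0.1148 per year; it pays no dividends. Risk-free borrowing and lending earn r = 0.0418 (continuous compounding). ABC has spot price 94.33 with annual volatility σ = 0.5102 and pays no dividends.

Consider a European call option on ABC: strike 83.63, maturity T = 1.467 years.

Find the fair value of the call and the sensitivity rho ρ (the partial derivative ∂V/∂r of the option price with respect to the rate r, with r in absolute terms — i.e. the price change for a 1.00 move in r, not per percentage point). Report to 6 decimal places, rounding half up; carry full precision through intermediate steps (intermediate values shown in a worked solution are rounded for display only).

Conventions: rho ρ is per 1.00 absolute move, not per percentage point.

price = 29.695202
ρ = 57.007588

σ√T = 0.5102·√1.467 = 0.617953
d₁ = (ln(S/K) + (r+σ²/2)T) / (σ√T) = (ln(94.33/83.63) + (0.0418+0.5102²/2)·1.467) / 0.617953 = (0.120397 + 0.252254) / 0.617953 = 0.603040
d₂ = d₁ − σ√T = 0.603040 − 0.617953 = -0.014913
e^{−rT} = 0.940522
N(d₁) = 0.726759,  N(d₂) = 0.494051
Call price V = S·N(d₁) − K·e^{−rT}·N(d₂) = 68.555180 − 38.859978 = 29.695202
ρ = K·T·e^{−rT}·N(d₂) = 57.007588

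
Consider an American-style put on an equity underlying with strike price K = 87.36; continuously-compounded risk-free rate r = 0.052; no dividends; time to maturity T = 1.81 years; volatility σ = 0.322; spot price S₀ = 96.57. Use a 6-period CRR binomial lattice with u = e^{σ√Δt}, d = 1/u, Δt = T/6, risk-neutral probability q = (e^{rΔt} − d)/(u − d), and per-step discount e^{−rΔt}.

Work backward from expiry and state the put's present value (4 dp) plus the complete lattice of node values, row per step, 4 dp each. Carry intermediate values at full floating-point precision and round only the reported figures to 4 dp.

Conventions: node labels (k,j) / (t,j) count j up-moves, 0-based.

Δt=0.30167  u=1.19346  d=0.83790  q=0.50037  discount=0.98444
step 6 (expiry): payoffs max(K−S,0) = 53.9407 39.7594 19.5604 0.0000 0.0000 0.0000 0.0000
k=5: (k=5,j=0): S=39.8845, K−S=47.4755, hold=46.1158 ⇒ V=47.4755 exercise | (k=5,j=1): S=56.8093, K−S=30.5507, hold=29.1910 ⇒ V=30.5507 exercise | (k=5,j=2): S=80.9161, K−S=6.4439, hold=9.6209 ⇒ V=9.6209 continue | (k=5,j=3): S=115.2523, K−S=0.0000, hold=0.0000 ⇒ V=0.0000 continue | (k=5,j=4): S=164.1591, K−S=0.0000, hold=0.0000 ⇒ V=0.0000 continue | (k=5,j=5): S=233.8191, K−S=0.0000, hold=0.0000 ⇒ V=0.0000 continue
k=4: (k=4,j=0): S=47.6006, K−S=39.7594, hold=38.3997 ⇒ V=39.7594 exercise | (k=4,j=1): S=67.7996, K−S=19.5604, hold=19.7656 ⇒ V=19.7656 continue | (k=4,j=2): S=96.5700, K−S=0.0000, hold=4.7321 ⇒ V=4.7321 continue | (k=4,j=3): S=137.5490, K−S=0.0000, hold=0.0000 ⇒ V=0.0000 continue | (k=4,j=4): S=195.9171, K−S=0.0000, hold=0.0000 ⇒ V=0.0000 continue
k=3: (k=3,j=0): S=56.8093, K−S=30.5507, hold=29.2921 ⇒ V=30.5507 exercise | (k=3,j=1): S=80.9161, K−S=6.4439, hold=12.0528 ⇒ V=12.0528 continue | (k=3,j=2): S=115.2523, K−S=0.0000, hold=2.3275 ⇒ V=2.3275 continue | (k=3,j=3): S=164.1591, K−S=0.0000, hold=0.0000 ⇒ V=0.0000 continue
k=2: (k=2,j=0): S=67.7996, K−S=19.5604, hold=20.9635 ⇒ V=20.9635 continue | (k=2,j=1): S=96.5700, K−S=0.0000, hold=7.0747 ⇒ V=7.0747 continue | (k=2,j=2): S=137.5490, K−S=0.0000, hold=1.1448 ⇒ V=1.1448 continue
k=1: (k=1,j=0): S=80.9161, K−S=6.4439, hold=13.7959 ⇒ V=13.7959 continue | (k=1,j=1): S=115.2523, K−S=0.0000, hold=4.0437 ⇒ V=4.0437 continue
k=0: (k=0,j=0): S=96.5700, K−S=0.0000, hold=8.7774 ⇒ V=8.7774 continue

price = 8.7774
tree:
8.7774
13.7959 4.0437
20.9635 7.0747 1.1448
30.5507 12.0528 2.3275 0.0000
39.7594 19.7656 4.7321 0.0000 0.0000
47.4755 30.5507 9.6209 0.0000 0.0000 0.0000
53.9407 39.7594 19.5604 0.0000 0.0000 0.0000 0.0000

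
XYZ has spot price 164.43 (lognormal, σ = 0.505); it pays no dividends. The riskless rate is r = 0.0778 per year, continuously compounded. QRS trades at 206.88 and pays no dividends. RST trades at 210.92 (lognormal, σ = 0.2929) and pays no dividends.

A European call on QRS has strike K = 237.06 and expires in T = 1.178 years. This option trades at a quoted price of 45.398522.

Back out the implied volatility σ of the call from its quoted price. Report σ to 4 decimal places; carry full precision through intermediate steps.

sigma = 0.5537

At σ = 0.5537 the Black–Scholes value reproduces the quote:
σ√T = 0.5537·√1.178 = 0.600962
d₁ = (ln(S/K) + (r+σ²/2)T) / (σ√T) = (ln(206.88/237.06) + (0.0778+0.5537²/2)·1.178) / 0.600962 = (-0.136174 + 0.272226) / 0.600962 = 0.226390
d₂ = d₁ − σ√T = 0.226390 − 0.600962 = -0.374572
e^{−rT} = 0.912426
N(d₁) = 0.589551,  N(d₂) = 0.353989
V = S·N(d₁) − K·e^{−rT}·N(d₂) = 121.966300 − 76.567778 = 45.398522 (matching the quote); vega is positive throughout, so no other σ reproduces this price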